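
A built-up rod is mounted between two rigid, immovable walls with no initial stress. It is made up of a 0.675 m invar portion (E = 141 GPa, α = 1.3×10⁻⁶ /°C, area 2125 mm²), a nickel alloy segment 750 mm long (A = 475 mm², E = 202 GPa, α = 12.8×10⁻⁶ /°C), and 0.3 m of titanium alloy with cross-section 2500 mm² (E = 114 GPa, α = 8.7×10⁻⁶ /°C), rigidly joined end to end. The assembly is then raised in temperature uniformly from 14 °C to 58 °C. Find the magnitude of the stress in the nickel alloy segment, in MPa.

σ ≈ 109 MPa (compressive)

Free thermal expansion of the whole bar: Σ αᵢΔT Lᵢ = 1.3×10⁻⁶×44×675 + 12.8×10⁻⁶×44×750 + 8.7×10⁻⁶×44×300 = 0.5758 mm.
Since the ends are fixed, an axial force P builds up, equal in every segment, with P · Σ Lᵢ/(AᵢEᵢ) = δ_free.
The series flexibility is Σ Lᵢ/(AᵢEᵢ) = 675/(2125×141×10³) + 750/(475×202×10³) + 300/(2500×114×10³) = 1.112×10⁻⁵ mm/N.
So P = 0.5758 / 1.112×10⁻⁵ = 51.78 kN, compressive.
σ_{nickel alloy} = P / A = 51780 / 475 = 109 MPa.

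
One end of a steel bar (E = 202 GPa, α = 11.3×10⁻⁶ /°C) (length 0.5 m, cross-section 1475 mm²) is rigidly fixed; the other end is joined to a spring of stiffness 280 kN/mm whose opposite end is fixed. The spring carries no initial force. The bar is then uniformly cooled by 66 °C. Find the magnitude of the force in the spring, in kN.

If the spring were absent the bar would shorten by αΔT L = 11.3×10⁻⁶ × 66 × 500 = 0.3729 mm.
Let P be the tensile force in the spring. The bar extends elastically by PL/(AE) and the spring stretches by P/k; together these equal δ_free.
So P = δ_free / [L/(AE) + 1/k] = 0.3729 / [ 500/(1475×202×10³) + 1/(280×10³) ].
P = 0.3729 / 5.25×10⁻⁶ = 71030 N.

P ≈ 71 kN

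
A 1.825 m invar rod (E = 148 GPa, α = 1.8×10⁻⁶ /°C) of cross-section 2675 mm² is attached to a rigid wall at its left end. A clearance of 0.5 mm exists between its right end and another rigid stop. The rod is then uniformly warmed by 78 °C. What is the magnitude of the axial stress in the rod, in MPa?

σ ≈ 0 MPa

If the wall were absent the rod would grow by αΔT L = 1.8×10⁻⁶ × 78 × 1825 = 0.2562 mm.
Since δ_free = 0.256 mm is less than the 0.5 mm gap, the rod never touches the wall. No axial force develops.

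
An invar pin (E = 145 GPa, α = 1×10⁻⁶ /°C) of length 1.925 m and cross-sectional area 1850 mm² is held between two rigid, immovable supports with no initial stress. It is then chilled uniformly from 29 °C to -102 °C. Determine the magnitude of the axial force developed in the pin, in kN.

P ≈ 35.1 kN (tensile)

With zero net strain, σ = E·αΔT = 145 GPa × 1×10⁻⁶ × 131 = 18.99 MPa.
P = AEαΔT = 1850 × 145×10³ × 1×10⁻⁶ × 131 = 35.14 kN (tensile).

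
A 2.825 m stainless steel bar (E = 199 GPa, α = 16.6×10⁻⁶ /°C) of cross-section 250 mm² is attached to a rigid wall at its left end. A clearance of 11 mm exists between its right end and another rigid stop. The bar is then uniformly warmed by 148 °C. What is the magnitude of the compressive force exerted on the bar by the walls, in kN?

P ≈ 0 kN

Free thermal elongation = αΔT L = 16.6×10⁻⁶ × 148 × 2825 = 6.94 mm.
This is smaller than the 11 mm clearance, so the bar expands freely without reaching the stop — the stress is zero.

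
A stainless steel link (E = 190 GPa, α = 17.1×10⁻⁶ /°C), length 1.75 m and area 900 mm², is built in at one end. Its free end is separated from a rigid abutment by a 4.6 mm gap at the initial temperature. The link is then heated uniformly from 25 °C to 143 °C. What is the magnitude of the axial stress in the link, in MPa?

σ ≈ 0 MPa

Unrestrained expansion: δ_free = αΔT L = 17.1×10⁻⁶ × 118 × 1750 = 3.531 mm.
Since δ_free = 3.53 mm is less than the 4.6 mm gap, the link never touches the wall. No axial force develops.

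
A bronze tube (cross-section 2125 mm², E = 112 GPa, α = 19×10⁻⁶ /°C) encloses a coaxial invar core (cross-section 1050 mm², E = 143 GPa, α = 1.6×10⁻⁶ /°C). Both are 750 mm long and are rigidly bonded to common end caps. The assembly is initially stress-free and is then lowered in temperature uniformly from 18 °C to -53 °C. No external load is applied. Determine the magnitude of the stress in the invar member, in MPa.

The bronze has the larger α, so on cooling it would change length more than the invar if both were free. The rigid plates force a common final length, so the bronze is put into tension and the invar into compression, with equal and opposite forces P (no external load).
Compatibility of the two members (thermal + elastic change equal): (α₁ − α₂)ΔT = P·[1/(A₁E₁) + 1/(A₂E₂)].
|α₁ − α₂|·ΔT = 17.4×10⁻⁶ × 71 = 0.001235.
1/(A₁E₁) + 1/(A₂E₂) = 1/(2125×112×10³) + 1/(1050×143×10³) = 1.086×10⁻⁸ N⁻¹.
So P = 0.001235 / 1.086×10⁻⁸ = 113.7 kN.
σ_{invar} = P/A₂ = 113700/1050 = 108.3 MPa, compressive.

σ ≈ 108 MPa (compressive)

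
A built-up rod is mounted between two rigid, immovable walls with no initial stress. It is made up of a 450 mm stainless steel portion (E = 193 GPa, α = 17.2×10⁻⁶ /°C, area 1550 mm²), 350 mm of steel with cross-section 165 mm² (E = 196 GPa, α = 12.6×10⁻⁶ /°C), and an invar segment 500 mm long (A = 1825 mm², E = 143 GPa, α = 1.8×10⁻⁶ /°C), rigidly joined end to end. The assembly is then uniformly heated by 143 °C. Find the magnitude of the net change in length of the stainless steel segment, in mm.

With the walls removed the bar would change length by δ_free = Σ αᵢΔT Lᵢ = 17.2×10⁻⁶×143×450 + 12.6×10⁻⁶×143×350 + 1.8×10⁻⁶×143×500 = 1.866 mm.
The walls prevent any net length change, so an axial force P (same in every segment) develops. Compatibility: P · Σ Lᵢ/(AᵢEᵢ) = δ_free.
The series flexibility is Σ Lᵢ/(AᵢEᵢ) = 450/(1550×193×10³) + 350/(165×196×10³) + 500/(1825×143×10³) = 1.424×10⁻⁵ mm/N.
So P = 1.866 / 1.424×10⁻⁵ = 131 kN, compressive.
For the stainless steel segment, free thermal change = 17.2×10⁻⁶×143×450 = 1.107 mm and elastic change from P = 131000×450/(1550×193×10³) = 0.1971 mm; these oppose, so the net change is 0.91 mm (segment lengthens).

|ΔL| ≈ 0.91 mm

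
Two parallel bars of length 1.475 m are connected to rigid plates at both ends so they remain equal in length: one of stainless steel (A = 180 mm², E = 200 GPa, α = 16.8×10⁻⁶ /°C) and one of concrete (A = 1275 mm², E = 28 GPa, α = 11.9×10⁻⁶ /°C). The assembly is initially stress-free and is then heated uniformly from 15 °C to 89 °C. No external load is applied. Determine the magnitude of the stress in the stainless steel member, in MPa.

Both members must finish at the same length. With the larger α, the stainless steel tends to over-expand; the plates restrain it, putting the stainless steel in compression and the concrete in tension. With no external load the two internal forces are equal and opposite, magnitude P.
Setting the final lengths equal and cancelling L: (α₁ − α₂)ΔT = P/(A₁E₁) + P/(A₂E₂).
|α₁ − α₂|·ΔT = 4.9×10⁻⁶ × 74 = 0.0003626.
1/(A₁E₁) + 1/(A₂E₂) = 1/(180×200×10³) + 1/(1275×28×10³) = 5.579×10⁻⁸ N⁻¹.
So P = 0.0003626 / 5.579×10⁻⁸ = 6.499 kN.
σ_{stainless steel} = P/A₁ = 6499/180 = 36.11 MPa, compressive.

σ ≈ 36.1 MPa (compressive)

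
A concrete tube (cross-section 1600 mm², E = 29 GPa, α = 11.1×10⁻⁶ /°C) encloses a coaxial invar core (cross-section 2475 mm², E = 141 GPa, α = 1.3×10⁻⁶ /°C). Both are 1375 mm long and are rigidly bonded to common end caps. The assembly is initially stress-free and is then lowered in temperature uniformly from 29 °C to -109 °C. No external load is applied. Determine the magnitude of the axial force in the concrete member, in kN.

P ≈ 55.4 kN (tensile in the concrete)

The concrete has the larger α, so on cooling it would change length more than the invar if both were free. The rigid plates force a common final length, so the concrete is put into tension and the invar into compression, with equal and opposite forces P (no external load).
Compatibility of the two members (thermal + elastic change equal): (α₁ − α₂)ΔT = P·[1/(A₁E₁) + 1/(A₂E₂)].
|α₁ − α₂|·ΔT = 9.8×10⁻⁶ × 138 = 0.001352.
1/(A₁E₁) + 1/(A₂E₂) = 1/(1600×29×10³) + 1/(2475×141×10³) = 2.442×10⁻⁸ N⁻¹.
P = 0.001352 / 2.442×10⁻⁸ = 55390 N = 55.39 kN.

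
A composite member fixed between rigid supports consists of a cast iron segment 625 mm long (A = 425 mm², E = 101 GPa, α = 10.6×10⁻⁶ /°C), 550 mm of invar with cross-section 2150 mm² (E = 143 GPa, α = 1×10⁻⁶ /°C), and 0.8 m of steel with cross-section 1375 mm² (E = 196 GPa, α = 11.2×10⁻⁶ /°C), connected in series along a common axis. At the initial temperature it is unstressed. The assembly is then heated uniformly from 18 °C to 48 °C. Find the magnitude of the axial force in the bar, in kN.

With the walls removed the bar would change length by δ_free = Σ αᵢΔT Lᵢ = 10.6×10⁻⁶×30×625 + 1×10⁻⁶×30×550 + 11.2×10⁻⁶×30×800 = 0.484 mm.
Since the ends are fixed, an axial force P builds up, equal in every segment, with P · Σ Lᵢ/(AᵢEᵢ) = δ_free.
Σ Lᵢ/(AᵢEᵢ) = 625/(425×101×10³) + 550/(2150×143×10³) + 800/(1375×196×10³) = 1.932×10⁻⁵ mm/N.
Hence P = δ_free / Σ(L/AE) = 0.484/1.932×10⁻⁵ = 25.06 kN (compressive).

P ≈ 25.1 kN (compressive)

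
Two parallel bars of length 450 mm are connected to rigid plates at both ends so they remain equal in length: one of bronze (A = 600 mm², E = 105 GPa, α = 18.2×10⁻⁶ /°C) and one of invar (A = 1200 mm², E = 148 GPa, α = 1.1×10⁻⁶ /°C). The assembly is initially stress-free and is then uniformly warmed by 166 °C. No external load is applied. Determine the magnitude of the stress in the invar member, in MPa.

σ ≈ 110 MPa (tensile)

The bronze has the larger α, so on heating it would change length more than the invar if both were free. The rigid plates force a common final length, so the bronze is put into compression and the invar into tension, with equal and opposite forces P (no external load).
Compatibility of the two members (thermal + elastic change equal): (α₁ − α₂)ΔT = P·[1/(A₁E₁) + 1/(A₂E₂)].
|α₁ − α₂|·ΔT = 17.1×10⁻⁶ × 166 = 0.002839.
1/(A₁E₁) + 1/(A₂E₂) = 1/(600×105×10³) + 1/(1200×148×10³) = 2.15×10⁻⁸ N⁻¹.
P = 0.002839 / 2.15×10⁻⁸ = 132000 N = 132 kN.
σ_{invar} = P/A₂ = 132000/1200 = 110 MPa, tensile.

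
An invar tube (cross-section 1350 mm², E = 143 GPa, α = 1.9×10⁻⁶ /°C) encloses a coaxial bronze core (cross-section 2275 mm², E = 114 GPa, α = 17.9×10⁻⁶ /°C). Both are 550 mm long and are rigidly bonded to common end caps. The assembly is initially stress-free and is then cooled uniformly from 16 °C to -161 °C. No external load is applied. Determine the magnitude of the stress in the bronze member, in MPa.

The bronze has the larger α, so on cooling it would change length more than the invar if both were free. The rigid plates force a common final length, so the bronze is put into tension and the invar into compression, with equal and opposite forces P (no external load).
Equating the net (thermal + elastic) strains gives |α₁ − α₂|·ΔT = P·[1/(A₁E₁) + 1/(A₂E₂)].
|α₁ − α₂|·ΔT = 16×10⁻⁶ × 177 = 0.002832.
1/(A₁E₁) + 1/(A₂E₂) = 1/(1350×143×10³) + 1/(2275×114×10³) = 9.036×10⁻⁹ N⁻¹.
P = 0.002832 / 9.036×10⁻⁹ = 313400 N = 313.4 kN.
σ_{bronze} = P/A₂ = 313400/2275 = 137.8 MPa, tensile.

σ ≈ 138 MPa (tensile)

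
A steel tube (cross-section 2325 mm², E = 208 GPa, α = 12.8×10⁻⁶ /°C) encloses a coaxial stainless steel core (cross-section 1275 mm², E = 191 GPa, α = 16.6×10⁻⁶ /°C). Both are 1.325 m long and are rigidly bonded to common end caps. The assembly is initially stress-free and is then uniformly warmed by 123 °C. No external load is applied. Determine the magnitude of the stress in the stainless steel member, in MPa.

The stainless steel has the larger α, so on heating it would change length more than the steel if both were free. The rigid plates force a common final length, so the stainless steel is put into compression and the steel into tension, with equal and opposite forces P (no external load).
Equating the net (thermal + elastic) strains gives |α₁ − α₂|·ΔT = P·[1/(A₁E₁) + 1/(A₂E₂)].
|α₁ − α₂|·ΔT = 3.8×10⁻⁶ × 123 = 0.0004674.
1/(A₁E₁) + 1/(A₂E₂) = 1/(2325×208×10³) + 1/(1275×191×10³) = 6.174×10⁻⁹ N⁻¹.
P = 0.0004674 / 6.174×10⁻⁹ = 75700 N = 75.7 kN.
σ_{stainless steel} = P/A₂ = 75700/1275 = 59.37 MPa, compressive.

σ ≈ 59.4 MPa (compressive)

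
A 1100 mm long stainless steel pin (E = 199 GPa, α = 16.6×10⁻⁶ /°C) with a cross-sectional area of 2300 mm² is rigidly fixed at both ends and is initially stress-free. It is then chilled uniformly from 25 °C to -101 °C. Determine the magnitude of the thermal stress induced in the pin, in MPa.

σ ≈ 416 MPa (tensile)

The supports are rigid, so the total axial strain is zero. The restrained thermal strain is ε = αΔT = 16.6×10⁻⁶ × 126 = 2091.6×10⁻⁶.
Hence σ = E·αΔT = 199×10³ × 2091.6×10⁻⁶ = 416.2 MPa, tensile.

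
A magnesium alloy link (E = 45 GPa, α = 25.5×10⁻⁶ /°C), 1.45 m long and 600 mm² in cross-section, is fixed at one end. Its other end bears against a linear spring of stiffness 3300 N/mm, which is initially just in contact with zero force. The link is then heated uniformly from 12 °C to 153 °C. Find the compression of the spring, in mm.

δ ≈ 4.43 mm

Free thermal expansion: δ_free = αΔT L = 25.5×10⁻⁶ × 141 × 1450 = 5.213 mm.
With a force P in the spring, the elastic change of the link is PL/(AE) and that of the spring is P/k; compatibility requires their sum to equal δ_free.
So P = δ_free / [L/(AE) + 1/k] = 5.213 / [ 1450/(600×45×10³) + 1/(3300) ].
P = 5.213 / 0.0003567 = 14610 N.
Spring compression = P/k = 14610/(3300) = 4.429 mm.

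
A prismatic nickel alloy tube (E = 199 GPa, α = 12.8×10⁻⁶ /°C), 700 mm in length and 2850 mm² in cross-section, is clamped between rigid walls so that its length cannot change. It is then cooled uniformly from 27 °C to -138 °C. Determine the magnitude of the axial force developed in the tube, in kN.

P ≈ 1200 kN (tensile)

The ends cannot move, so σ = EαΔT = 199×10³ × 12.8×10⁻⁶ × 165 = 420.3 MPa.
Then P = σA = 420.3 × 2850 mm² = 1198 kN, tensile.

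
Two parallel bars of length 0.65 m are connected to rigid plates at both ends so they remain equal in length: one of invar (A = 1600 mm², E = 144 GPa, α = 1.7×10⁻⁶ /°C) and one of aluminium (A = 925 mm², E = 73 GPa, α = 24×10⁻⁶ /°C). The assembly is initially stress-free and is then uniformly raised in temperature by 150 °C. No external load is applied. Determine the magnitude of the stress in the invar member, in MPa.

σ ≈ 109 MPa (tensile)

Both members must finish at the same length. With the larger α, the aluminium tends to over-expand; the plates restrain it, putting the aluminium in compression and the invar in tension. With no external load the two internal forces are equal and opposite, magnitude P.
Setting the final lengths equal and cancelling L: (α₁ − α₂)ΔT = P/(A₁E₁) + P/(A₂E₂).
|α₁ − α₂|·ΔT = 22.3×10⁻⁶ × 150 = 0.003345.
1/(A₁E₁) + 1/(A₂E₂) = 1/(1600×144×10³) + 1/(925×73×10³) = 1.915×10⁻⁸ N⁻¹.
P = 0.003345 / 1.915×10⁻⁸ = 174700 N = 174.7 kN.
σ_{invar} = P/A₁ = 174700/1600 = 109.2 MPa, tensile.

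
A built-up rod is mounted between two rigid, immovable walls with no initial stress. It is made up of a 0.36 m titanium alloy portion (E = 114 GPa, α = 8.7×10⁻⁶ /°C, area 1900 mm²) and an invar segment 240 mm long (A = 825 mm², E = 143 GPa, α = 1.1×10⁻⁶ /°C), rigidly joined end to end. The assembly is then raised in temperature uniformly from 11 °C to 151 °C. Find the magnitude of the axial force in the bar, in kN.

Free thermal expansion of the whole bar: Σ αᵢΔT Lᵢ = 8.7×10⁻⁶×140×360 + 1.1×10⁻⁶×140×240 = 0.4754 mm.
Since the ends are fixed, an axial force P builds up, equal in every segment, with P · Σ Lᵢ/(AᵢEᵢ) = δ_free.
Σ Lᵢ/(AᵢEᵢ) = 360/(1900×114×10³) + 240/(825×143×10³) = 3.696×10⁻⁶ mm/N.
Hence P = δ_free / Σ(L/AE) = 0.4754/3.696×10⁻⁶ = 128.6 kN (compressive).

P ≈ 129 kN (compressive)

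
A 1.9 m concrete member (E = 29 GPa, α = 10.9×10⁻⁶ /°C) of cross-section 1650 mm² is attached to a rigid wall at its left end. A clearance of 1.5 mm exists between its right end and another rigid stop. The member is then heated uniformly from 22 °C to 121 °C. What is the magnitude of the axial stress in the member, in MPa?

If the wall were absent the member would grow by αΔT L = 10.9×10⁻⁶ × 99 × 1900 = 2.05 mm.
The gap closes (δ_free > 1.5 mm) and the wall then resists a further 2.05 − 1.5 = 0.5503 mm of expansion.
Compatibility: PL/(AE) = 0.5503 mm, so σ = P/A = E × (0.5503/1900) = 8.399 MPa.

σ ≈ 8.4 MPa (compressive)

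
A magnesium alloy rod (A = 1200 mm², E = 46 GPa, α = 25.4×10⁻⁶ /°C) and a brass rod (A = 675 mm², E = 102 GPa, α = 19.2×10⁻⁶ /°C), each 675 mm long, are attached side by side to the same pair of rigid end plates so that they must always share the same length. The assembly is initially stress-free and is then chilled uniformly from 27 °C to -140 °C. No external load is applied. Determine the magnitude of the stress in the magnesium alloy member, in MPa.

The magnesium alloy has the larger α, so on cooling it would change length more than the brass if both were free. The rigid plates force a common final length, so the magnesium alloy is put into tension and the brass into compression, with equal and opposite forces P (no external load).
Equating the net (thermal + elastic) strains gives |α₁ − α₂|·ΔT = P·[1/(A₁E₁) + 1/(A₂E₂)].
|α₁ − α₂|·ΔT = 6.2×10⁻⁶ × 167 = 0.001035.
1/(A₁E₁) + 1/(A₂E₂) = 1/(1200×46×10³) + 1/(675×102×10³) = 3.264×10⁻⁸ N⁻¹.
P = 0.001035 / 3.264×10⁻⁸ = 31720 N = 31.72 kN.
σ_{magnesium alloy} = P/A₁ = 31720/1200 = 26.43 MPa, tensile.

σ ≈ 26.4 MPa (tensile)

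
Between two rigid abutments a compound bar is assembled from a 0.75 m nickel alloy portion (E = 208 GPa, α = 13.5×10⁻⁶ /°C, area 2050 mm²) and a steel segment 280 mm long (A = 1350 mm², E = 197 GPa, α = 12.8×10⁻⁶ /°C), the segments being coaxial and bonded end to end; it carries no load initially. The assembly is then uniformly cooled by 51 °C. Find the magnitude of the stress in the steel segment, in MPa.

With the walls removed the bar would change length by δ_free = Σ αᵢΔT Lᵢ = 13.5×10⁻⁶×51×750 + 12.8×10⁻⁶×51×280 = 0.6992 mm.
Since the ends are fixed, an axial force P builds up, equal in every segment, with P · Σ Lᵢ/(AᵢEᵢ) = δ_free.
Σ Lᵢ/(AᵢEᵢ) = 750/(2050×208×10³) + 280/(1350×197×10³) = 2.812×10⁻⁶ mm/N.
P = 0.6992 / 2.812×10⁻⁶ = 248700 N = 248.7 kN, tensile.
σ_{steel} = P / A = 248700 / 1350 = 184.2 MPa.

σ ≈ 184 MPa (tensile)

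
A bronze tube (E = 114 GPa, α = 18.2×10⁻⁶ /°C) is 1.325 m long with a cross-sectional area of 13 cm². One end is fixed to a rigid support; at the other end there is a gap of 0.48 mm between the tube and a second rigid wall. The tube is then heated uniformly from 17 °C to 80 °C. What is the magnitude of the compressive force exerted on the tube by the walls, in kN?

If the wall were absent the tube would grow by αΔT L = 18.2×10⁻⁶ × 63 × 1325 = 1.519 mm.
This exceeds the 0.48 mm gap, so the wall pushes back. The portion of expansion that must be recovered elastically is δ_free − gap = 1.519 − 0.48 = 1.039 mm.
So σ = E(δ_free − g)/L = 114×10³ × 1.039/1325 = 89.41 MPa.
P = σA = 89.41 × 1300 = 116.2 kN.

P ≈ 116 kN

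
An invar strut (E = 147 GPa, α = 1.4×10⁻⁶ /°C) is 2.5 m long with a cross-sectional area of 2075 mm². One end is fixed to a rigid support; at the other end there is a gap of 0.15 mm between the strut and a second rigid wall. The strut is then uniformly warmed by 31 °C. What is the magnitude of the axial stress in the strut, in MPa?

If the wall were absent the strut would grow by αΔT L = 1.4×10⁻⁶ × 31 × 2500 = 0.1085 mm.
This is smaller than the 0.15 mm clearance, so the strut expands freely without reaching the stop — the stress is zero.

σ ≈ 0 MPa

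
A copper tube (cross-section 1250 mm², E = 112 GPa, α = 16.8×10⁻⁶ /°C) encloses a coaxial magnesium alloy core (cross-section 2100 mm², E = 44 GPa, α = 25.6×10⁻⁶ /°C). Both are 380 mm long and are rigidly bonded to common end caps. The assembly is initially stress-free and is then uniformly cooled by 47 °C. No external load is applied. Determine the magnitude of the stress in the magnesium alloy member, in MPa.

Both members must finish at the same length. With the larger α, the magnesium alloy tends to over-contract; the plates restrain it, putting the magnesium alloy in tension and the copper in compression. With no external load the two internal forces are equal and opposite, magnitude P.
Equating the net (thermal + elastic) strains gives |α₁ − α₂|·ΔT = P·[1/(A₁E₁) + 1/(A₂E₂)].
|α₁ − α₂|·ΔT = 8.8×10⁻⁶ × 47 = 0.0004136.
1/(A₁E₁) + 1/(A₂E₂) = 1/(1250×112×10³) + 1/(2100×44×10³) = 1.797×10⁻⁸ N⁻¹.
P = 0.0004136 / 1.797×10⁻⁸ = 23020 N = 23.02 kN.
σ_{magnesium alloy} = P/A₂ = 23020/2100 = 10.96 MPa, tensile.

σ ≈ 11 MPa (tensile)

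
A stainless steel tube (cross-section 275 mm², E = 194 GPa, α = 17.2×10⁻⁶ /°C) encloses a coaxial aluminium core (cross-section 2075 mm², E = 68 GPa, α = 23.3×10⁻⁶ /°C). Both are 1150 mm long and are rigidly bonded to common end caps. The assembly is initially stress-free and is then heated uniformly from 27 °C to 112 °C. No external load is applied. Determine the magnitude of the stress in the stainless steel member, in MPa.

σ ≈ 73 MPa (tensile)

Both members must finish at the same length. With the larger α, the aluminium tends to over-expand; the plates restrain it, putting the aluminium in compression and the stainless steel in tension. With no external load the two internal forces are equal and opposite, magnitude P.
Equating the net (thermal + elastic) strains gives |α₁ − α₂|·ΔT = P·[1/(A₁E₁) + 1/(A₂E₂)].
|α₁ − α₂|·ΔT = 6.1×10⁻⁶ × 85 = 0.0005185.
1/(A₁E₁) + 1/(A₂E₂) = 1/(275×194×10³) + 1/(2075×68×10³) = 2.583×10⁻⁸ N⁻¹.
P = 0.0005185 / 2.583×10⁻⁸ = 20070 N = 20.07 kN.
σ_{stainless steel} = P/A₁ = 20070/275 = 72.99 MPa, tensile.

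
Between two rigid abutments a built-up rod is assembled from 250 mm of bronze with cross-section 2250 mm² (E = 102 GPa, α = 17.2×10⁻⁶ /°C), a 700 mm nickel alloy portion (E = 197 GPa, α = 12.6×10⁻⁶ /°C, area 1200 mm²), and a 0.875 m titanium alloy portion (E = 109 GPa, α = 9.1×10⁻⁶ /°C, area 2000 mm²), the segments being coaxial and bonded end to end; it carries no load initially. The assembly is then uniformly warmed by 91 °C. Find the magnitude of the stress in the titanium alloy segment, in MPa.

σ ≈ 119 MPa (compressive)

Free thermal expansion of the whole bar: Σ αᵢΔT Lᵢ = 17.2×10⁻⁶×91×250 + 12.6×10⁻⁶×91×700 + 9.1×10⁻⁶×91×875 = 1.919 mm.
Since the ends are fixed, an axial force P builds up, equal in every segment, with P · Σ Lᵢ/(AᵢEᵢ) = δ_free.
The series flexibility is Σ Lᵢ/(AᵢEᵢ) = 250/(2250×102×10³) + 700/(1200×197×10³) + 875/(2000×109×10³) = 8.064×10⁻⁶ mm/N.
P = 1.919 / 8.064×10⁻⁶ = 237900 N = 237.9 kN, compressive.
σ_{titanium alloy} = P / A = 237900 / 2000 = 119 MPa.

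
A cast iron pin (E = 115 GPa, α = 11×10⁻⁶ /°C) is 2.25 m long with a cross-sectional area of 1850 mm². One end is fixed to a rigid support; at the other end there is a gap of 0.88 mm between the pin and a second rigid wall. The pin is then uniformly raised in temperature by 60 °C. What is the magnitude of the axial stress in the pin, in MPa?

σ ≈ 30.9 MPa (compressive)

If the wall were absent the pin would grow by αΔT L = 11×10⁻⁶ × 60 × 2250 = 1.485 mm.
After closing the 0.88 mm clearance, 1.485 − 0.88 = 0.605 mm of expansion remains to be suppressed by the wall.
Compatibility: PL/(AE) = 0.605 mm, so σ = P/A = E × (0.605/2250) = 30.92 MPa.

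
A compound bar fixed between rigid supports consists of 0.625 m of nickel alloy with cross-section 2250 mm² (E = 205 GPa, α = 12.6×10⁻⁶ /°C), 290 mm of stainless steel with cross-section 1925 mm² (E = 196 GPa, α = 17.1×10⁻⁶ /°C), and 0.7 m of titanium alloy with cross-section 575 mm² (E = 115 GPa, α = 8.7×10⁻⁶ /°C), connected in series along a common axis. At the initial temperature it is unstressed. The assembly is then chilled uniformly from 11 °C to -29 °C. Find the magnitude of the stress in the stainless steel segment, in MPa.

σ ≈ 30.9 MPa (tensile)

If the supports were absent, the total length change would be Σ αᵢΔT Lᵢ = 12.6×10⁻⁶×40×625 + 17.1×10⁻⁶×40×290 + 8.7×10⁻⁶×40×700 = 0.757 mm.
The walls prevent any net length change, so an axial force P (same in every segment) develops. Compatibility: P · Σ Lᵢ/(AᵢEᵢ) = δ_free.
Σ Lᵢ/(AᵢEᵢ) = 625/(2250×205×10³) + 290/(1925×196×10³) + 700/(575×115×10³) = 1.271×10⁻⁵ mm/N.
P = 0.757 / 1.271×10⁻⁵ = 59560 N = 59.56 kN, tensile.
σ_{stainless steel} = P / A = 59560 / 1925 = 30.94 MPa.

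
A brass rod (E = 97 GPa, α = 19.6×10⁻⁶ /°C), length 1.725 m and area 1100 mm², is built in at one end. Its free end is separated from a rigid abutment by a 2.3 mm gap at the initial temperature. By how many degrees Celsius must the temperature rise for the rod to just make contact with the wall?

Contact occurs when the free expansion equals the gap: αΔT L = 2.3 mm.
So ΔT = g/(αL) = 2.3/(19.6×10⁻⁶ × 1725) = 68.03 °C.

ΔT ≈ 68 °C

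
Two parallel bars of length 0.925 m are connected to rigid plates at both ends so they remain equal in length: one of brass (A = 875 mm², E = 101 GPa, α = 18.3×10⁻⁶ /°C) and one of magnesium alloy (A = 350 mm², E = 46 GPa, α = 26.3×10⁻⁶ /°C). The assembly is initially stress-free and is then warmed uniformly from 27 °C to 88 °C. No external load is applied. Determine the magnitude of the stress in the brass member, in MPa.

σ ≈ 7.6 MPa (tensile)

The magnesium alloy has the larger α, so on heating it would change length more than the brass if both were free. The rigid plates force a common final length, so the magnesium alloy is put into compression and the brass into tension, with equal and opposite forces P (no external load).
Setting the final lengths equal and cancelling L: (α₁ − α₂)ΔT = P/(A₁E₁) + P/(A₂E₂).
|α₁ − α₂|·ΔT = 8×10⁻⁶ × 61 = 0.000488.
1/(A₁E₁) + 1/(A₂E₂) = 1/(875×101×10³) + 1/(350×46×10³) = 7.343×10⁻⁸ N⁻¹.
So P = 0.000488 / 7.343×10⁻⁸ = 6.646 kN.
σ_{brass} = P/A₁ = 6646/875 = 7.595 MPa, tensile.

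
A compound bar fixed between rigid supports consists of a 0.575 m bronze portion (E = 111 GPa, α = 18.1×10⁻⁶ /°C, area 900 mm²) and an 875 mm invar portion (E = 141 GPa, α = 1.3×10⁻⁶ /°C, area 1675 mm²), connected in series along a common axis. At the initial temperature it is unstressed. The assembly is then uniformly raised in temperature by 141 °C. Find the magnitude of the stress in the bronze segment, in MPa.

σ ≈ 191 MPa (compressive)

If the supports were absent, the total length change would be Σ αᵢΔT Lᵢ = 18.1×10⁻⁶×141×575 + 1.3×10⁻⁶×141×875 = 1.628 mm.
The rigid supports impose zero overall length change; the single axial force P common to all segments must satisfy P Σ Lᵢ/(AᵢEᵢ) = δ_free.
The series flexibility is Σ Lᵢ/(AᵢEᵢ) = 575/(900×111×10³) + 875/(1675×141×10³) = 9.461×10⁻⁶ mm/N.
Hence P = δ_free / Σ(L/AE) = 1.628/9.461×10⁻⁶ = 172.1 kN (compressive).
σ_{bronze} = P / A = 172100 / 900 = 191.2 MPa.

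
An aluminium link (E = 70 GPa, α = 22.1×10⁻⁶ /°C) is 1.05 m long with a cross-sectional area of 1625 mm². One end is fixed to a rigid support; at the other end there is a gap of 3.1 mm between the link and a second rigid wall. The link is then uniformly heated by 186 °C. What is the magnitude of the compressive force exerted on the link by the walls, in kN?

If the wall were absent the link would grow by αΔT L = 22.1×10⁻⁶ × 186 × 1050 = 4.316 mm.
The gap closes (δ_free > 3.1 mm) and the wall then resists a further 4.316 − 3.1 = 1.216 mm of expansion.
That suppressed elongation corresponds to σ = E·Δ/L = 70×10³ × 1.216/1050 = 81.08 MPa.
Force on the wall = σA = 81.08 × 1625 mm² = 131.7 kN.

P ≈ 132 kN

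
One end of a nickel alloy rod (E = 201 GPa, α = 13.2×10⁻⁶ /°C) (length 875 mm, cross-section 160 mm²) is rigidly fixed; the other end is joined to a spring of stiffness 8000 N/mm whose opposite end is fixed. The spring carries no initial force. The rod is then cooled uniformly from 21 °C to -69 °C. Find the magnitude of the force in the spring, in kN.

The unrestrained thermal change is αΔT L = 13.2×10⁻⁶ × 90 × 875 = 1.039 mm.
Let P be the tensile force in the spring. The rod extends elastically by PL/(AE) and the spring stretches by P/k; together these equal δ_free.
So P = δ_free / [L/(AE) + 1/k] = 1.039 / [ 875/(160×201×10³) + 1/(8000) ].
P = 1.039 / 0.0001522 = 6829 N.

P ≈ 6.83 kN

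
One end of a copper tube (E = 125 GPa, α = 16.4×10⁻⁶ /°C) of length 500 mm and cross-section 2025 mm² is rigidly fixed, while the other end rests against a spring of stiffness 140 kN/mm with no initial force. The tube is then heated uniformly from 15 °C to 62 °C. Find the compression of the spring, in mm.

δ ≈ 0.302 mm

If the spring were absent the tube would lengthen by αΔT L = 16.4×10⁻⁶ × 47 × 500 = 0.3854 mm.
With a force P in the spring, the elastic change of the tube is PL/(AE) and that of the spring is P/k; compatibility requires their sum to equal δ_free.
So P = δ_free / [L/(AE) + 1/k] = 0.3854 / [ 500/(2025×125×10³) + 1/(140×10³) ].
P = 0.3854 / 9.118×10⁻⁶ = 42270 N.
Spring compression = P/k = 42270/(140×10³) = 0.3019 mm.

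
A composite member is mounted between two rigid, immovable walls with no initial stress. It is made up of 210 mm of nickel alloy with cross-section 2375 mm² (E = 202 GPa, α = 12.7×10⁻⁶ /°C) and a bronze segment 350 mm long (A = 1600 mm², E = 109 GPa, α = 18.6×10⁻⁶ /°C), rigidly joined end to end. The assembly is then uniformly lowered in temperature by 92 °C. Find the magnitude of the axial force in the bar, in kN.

P ≈ 345 kN (tensile)

If the supports were absent, the total length change would be Σ αᵢΔT Lᵢ = 12.7×10⁻⁶×92×210 + 18.6×10⁻⁶×92×350 = 0.8443 mm.
Since the ends are fixed, an axial force P builds up, equal in every segment, with P · Σ Lᵢ/(AᵢEᵢ) = δ_free.
Σ Lᵢ/(AᵢEᵢ) = 210/(2375×202×10³) + 350/(1600×109×10³) = 2.445×10⁻⁶ mm/N.
P = 0.8443 / 2.445×10⁻⁶ = 345400 N = 345.4 kN, tensile.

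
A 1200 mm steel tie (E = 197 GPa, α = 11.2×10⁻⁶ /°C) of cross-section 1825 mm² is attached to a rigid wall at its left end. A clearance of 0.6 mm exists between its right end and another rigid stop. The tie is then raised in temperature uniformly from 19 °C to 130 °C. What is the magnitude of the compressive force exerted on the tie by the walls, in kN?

P ≈ 267 kN

Free thermal elongation = αΔT L = 11.2×10⁻⁶ × 111 × 1200 = 1.492 mm.
This exceeds the 0.6 mm gap, so the wall pushes back. The portion of expansion that must be recovered elastically is δ_free − gap = 1.492 − 0.6 = 0.8918 mm.
That suppressed elongation corresponds to σ = E·Δ/L = 197×10³ × 0.8918/1200 = 146.4 MPa.
Force on the wall = σA = 146.4 × 1825 mm² = 267.2 kN.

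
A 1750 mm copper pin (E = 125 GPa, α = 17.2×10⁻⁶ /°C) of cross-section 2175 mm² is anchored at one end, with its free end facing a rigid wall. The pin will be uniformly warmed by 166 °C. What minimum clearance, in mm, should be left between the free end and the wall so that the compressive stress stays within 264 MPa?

With no wall the pin would lengthen by αΔT L = 17.2×10⁻⁶ × 166 × 1750 = 4.997 mm.
At the allowable stress the elastic shortening the wall may impose is σL/E = 264 × 1750 / (125×10³) = 3.696 mm.
The gap must absorb the remainder: g_min = 4.997 − 3.696 = 1.301 mm.

g ≈ 1.3 mm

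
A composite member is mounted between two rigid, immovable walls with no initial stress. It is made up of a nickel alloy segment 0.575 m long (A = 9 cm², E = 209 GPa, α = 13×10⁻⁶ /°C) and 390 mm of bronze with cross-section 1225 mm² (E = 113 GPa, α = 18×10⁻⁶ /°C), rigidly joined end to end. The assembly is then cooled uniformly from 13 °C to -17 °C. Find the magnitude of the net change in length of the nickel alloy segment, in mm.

|ΔL| ≈ 0.00204 mm

With the walls removed the bar would change length by δ_free = Σ αᵢΔT Lᵢ = 13×10⁻⁶×30×575 + 18×10⁻⁶×30×390 = 0.4349 mm.
The rigid supports impose zero overall length change; the single axial force P common to all segments must satisfy P Σ Lᵢ/(AᵢEᵢ) = δ_free.
Σ Lᵢ/(AᵢEᵢ) = 575/(900×209×10³) + 390/(1225×113×10³) = 5.874×10⁻⁶ mm/N.
So P = 0.4349 / 5.874×10⁻⁶ = 74.03 kN, tensile.
For the nickel alloy segment, free thermal change = 13×10⁻⁶×30×575 = 0.2243 mm and elastic change from P = 74030×575/(900×209×10³) = 0.2263 mm; these oppose, so the net change is 0.00204 mm (segment lengthens).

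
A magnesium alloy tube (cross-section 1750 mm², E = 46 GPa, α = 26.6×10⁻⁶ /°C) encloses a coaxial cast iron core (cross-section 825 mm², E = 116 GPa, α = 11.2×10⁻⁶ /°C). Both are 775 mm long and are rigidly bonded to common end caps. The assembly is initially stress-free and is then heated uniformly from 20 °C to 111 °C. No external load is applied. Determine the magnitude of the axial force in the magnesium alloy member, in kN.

Equilibrium of a rigid end plate with no external load gives equal and opposite internal forces ±P in the two members. Since α_{magnesium alloy} > α_{cast iron}, heating drives the magnesium alloy into compression and the cast iron into tension.
Equating the net (thermal + elastic) strains gives |α₁ − α₂|·ΔT = P·[1/(A₁E₁) + 1/(A₂E₂)].
|α₁ − α₂|·ΔT = 15.4×10⁻⁶ × 91 = 0.001401.
1/(A₁E₁) + 1/(A₂E₂) = 1/(1750×46×10³) + 1/(825×116×10³) = 2.287×10⁻⁸ N⁻¹.
P = 0.001401 / 2.287×10⁻⁸ = 61270 N = 61.27 kN.

P ≈ 61.3 kN (compressive in the magnesium alloy)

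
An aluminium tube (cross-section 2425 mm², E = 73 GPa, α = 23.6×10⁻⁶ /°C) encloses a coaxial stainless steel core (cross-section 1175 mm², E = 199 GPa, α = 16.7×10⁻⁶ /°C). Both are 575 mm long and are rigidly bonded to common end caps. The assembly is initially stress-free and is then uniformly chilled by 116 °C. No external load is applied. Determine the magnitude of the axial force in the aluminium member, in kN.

P ≈ 80.6 kN (tensile in the aluminium)

The aluminium has the larger α, so on cooling it would change length more than the stainless steel if both were free. The rigid plates force a common final length, so the aluminium is put into tension and the stainless steel into compression, with equal and opposite forces P (no external load).
Compatibility of the two members (thermal + elastic change equal): (α₁ − α₂)ΔT = P·[1/(A₁E₁) + 1/(A₂E₂)].
|α₁ − α₂|·ΔT = 6.9×10⁻⁶ × 116 = 0.0008004.
1/(A₁E₁) + 1/(A₂E₂) = 1/(2425×73×10³) + 1/(1175×199×10³) = 9.926×10⁻⁹ N⁻¹.
So P = 0.0008004 / 9.926×10⁻⁹ = 80.64 kN.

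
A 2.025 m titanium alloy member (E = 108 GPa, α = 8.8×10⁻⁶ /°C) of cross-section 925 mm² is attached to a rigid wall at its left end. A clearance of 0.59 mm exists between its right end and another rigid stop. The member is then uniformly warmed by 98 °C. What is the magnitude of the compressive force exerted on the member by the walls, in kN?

P ≈ 57 kN

Unrestrained expansion: δ_free = αΔT L = 8.8×10⁻⁶ × 98 × 2025 = 1.746 mm.
After closing the 0.59 mm clearance, 1.746 − 0.59 = 1.156 mm of expansion remains to be suppressed by the wall.
Compatibility: PL/(AE) = 1.156 mm, so σ = P/A = E × (1.156/2025) = 61.67 MPa.
Force on the wall = σA = 61.67 × 925 mm² = 57.05 kN.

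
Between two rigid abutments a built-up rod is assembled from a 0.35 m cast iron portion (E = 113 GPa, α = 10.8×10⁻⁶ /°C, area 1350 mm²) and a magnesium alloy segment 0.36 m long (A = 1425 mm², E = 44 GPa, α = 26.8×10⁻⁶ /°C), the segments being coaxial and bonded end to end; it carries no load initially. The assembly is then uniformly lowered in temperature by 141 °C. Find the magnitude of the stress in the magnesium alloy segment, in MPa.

Free thermal contraction of the whole bar: Σ αᵢΔT Lᵢ = 10.8×10⁻⁶×141×350 + 26.8×10⁻⁶×141×360 = 1.893 mm.
The rigid supports impose zero overall length change; the single axial force P common to all segments must satisfy P Σ Lᵢ/(AᵢEᵢ) = δ_free.
The series flexibility is Σ Lᵢ/(AᵢEᵢ) = 350/(1350×113×10³) + 360/(1425×44×10³) = 8.036×10⁻⁶ mm/N.
Hence P = δ_free / Σ(L/AE) = 1.893/8.036×10⁻⁶ = 235.6 kN (tensile).
σ_{magnesium alloy} = P / A = 235600 / 1425 = 165.3 MPa.

σ ≈ 165 MPa (tensile)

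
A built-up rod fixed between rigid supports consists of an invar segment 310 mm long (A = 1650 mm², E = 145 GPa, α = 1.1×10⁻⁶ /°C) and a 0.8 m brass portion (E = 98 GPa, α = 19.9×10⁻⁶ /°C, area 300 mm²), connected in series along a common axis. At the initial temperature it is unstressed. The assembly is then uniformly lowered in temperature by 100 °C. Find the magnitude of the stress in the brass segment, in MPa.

If the supports were absent, the total length change would be Σ αᵢΔT Lᵢ = 1.1×10⁻⁶×100×310 + 19.9×10⁻⁶×100×800 = 1.626 mm.
The walls prevent any net length change, so an axial force P (same in every segment) develops. Compatibility: P · Σ Lᵢ/(AᵢEᵢ) = δ_free.
The series flexibility is Σ Lᵢ/(AᵢEᵢ) = 310/(1650×145×10³) + 800/(300×98×10³) = 2.851×10⁻⁵ mm/N.
P = 1.626 / 2.851×10⁻⁵ = 57040 N = 57.04 kN, tensile.
σ_{brass} = P / A = 57040 / 300 = 190.1 MPa.

σ ≈ 190 MPa (tensile)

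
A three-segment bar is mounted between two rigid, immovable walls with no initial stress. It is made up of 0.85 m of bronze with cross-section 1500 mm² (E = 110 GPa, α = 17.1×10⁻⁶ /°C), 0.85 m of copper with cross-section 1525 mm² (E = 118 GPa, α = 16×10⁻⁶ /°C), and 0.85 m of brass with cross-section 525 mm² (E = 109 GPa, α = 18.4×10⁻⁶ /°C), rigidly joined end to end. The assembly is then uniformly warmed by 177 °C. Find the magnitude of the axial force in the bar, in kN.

Free thermal expansion of the whole bar: Σ αᵢΔT Lᵢ = 17.1×10⁻⁶×177×850 + 16×10⁻⁶×177×850 + 18.4×10⁻⁶×177×850 = 7.748 mm.
The rigid supports impose zero overall length change; the single axial force P common to all segments must satisfy P Σ Lᵢ/(AᵢEᵢ) = δ_free.
The series flexibility is Σ Lᵢ/(AᵢEᵢ) = 850/(1500×110×10³) + 850/(1525×118×10³) + 850/(525×109×10³) = 2.473×10⁻⁵ mm/N.
So P = 7.748 / 2.473×10⁻⁵ = 313.3 kN, compressive.

P ≈ 313 kN (compressive)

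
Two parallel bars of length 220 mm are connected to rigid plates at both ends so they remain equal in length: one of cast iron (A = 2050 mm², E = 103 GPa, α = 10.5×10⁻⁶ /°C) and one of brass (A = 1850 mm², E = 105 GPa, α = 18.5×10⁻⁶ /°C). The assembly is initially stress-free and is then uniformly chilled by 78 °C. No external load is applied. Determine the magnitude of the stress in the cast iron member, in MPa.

σ ≈ 30.8 MPa (compressive)

Both members must finish at the same length. With the larger α, the brass tends to over-contract; the plates restrain it, putting the brass in tension and the cast iron in compression. With no external load the two internal forces are equal and opposite, magnitude P.
Setting the final lengths equal and cancelling L: (α₁ − α₂)ΔT = P/(A₁E₁) + P/(A₂E₂).
|α₁ − α₂|·ΔT = 8×10⁻⁶ × 78 = 0.000624.
1/(A₁E₁) + 1/(A₂E₂) = 1/(2050×103×10³) + 1/(1850×105×10³) = 9.884×10⁻⁹ N⁻¹.
So P = 0.000624 / 9.884×10⁻⁹ = 63.13 kN.
σ_{cast iron} = P/A₁ = 63130/2050 = 30.8 MPa, compressive.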